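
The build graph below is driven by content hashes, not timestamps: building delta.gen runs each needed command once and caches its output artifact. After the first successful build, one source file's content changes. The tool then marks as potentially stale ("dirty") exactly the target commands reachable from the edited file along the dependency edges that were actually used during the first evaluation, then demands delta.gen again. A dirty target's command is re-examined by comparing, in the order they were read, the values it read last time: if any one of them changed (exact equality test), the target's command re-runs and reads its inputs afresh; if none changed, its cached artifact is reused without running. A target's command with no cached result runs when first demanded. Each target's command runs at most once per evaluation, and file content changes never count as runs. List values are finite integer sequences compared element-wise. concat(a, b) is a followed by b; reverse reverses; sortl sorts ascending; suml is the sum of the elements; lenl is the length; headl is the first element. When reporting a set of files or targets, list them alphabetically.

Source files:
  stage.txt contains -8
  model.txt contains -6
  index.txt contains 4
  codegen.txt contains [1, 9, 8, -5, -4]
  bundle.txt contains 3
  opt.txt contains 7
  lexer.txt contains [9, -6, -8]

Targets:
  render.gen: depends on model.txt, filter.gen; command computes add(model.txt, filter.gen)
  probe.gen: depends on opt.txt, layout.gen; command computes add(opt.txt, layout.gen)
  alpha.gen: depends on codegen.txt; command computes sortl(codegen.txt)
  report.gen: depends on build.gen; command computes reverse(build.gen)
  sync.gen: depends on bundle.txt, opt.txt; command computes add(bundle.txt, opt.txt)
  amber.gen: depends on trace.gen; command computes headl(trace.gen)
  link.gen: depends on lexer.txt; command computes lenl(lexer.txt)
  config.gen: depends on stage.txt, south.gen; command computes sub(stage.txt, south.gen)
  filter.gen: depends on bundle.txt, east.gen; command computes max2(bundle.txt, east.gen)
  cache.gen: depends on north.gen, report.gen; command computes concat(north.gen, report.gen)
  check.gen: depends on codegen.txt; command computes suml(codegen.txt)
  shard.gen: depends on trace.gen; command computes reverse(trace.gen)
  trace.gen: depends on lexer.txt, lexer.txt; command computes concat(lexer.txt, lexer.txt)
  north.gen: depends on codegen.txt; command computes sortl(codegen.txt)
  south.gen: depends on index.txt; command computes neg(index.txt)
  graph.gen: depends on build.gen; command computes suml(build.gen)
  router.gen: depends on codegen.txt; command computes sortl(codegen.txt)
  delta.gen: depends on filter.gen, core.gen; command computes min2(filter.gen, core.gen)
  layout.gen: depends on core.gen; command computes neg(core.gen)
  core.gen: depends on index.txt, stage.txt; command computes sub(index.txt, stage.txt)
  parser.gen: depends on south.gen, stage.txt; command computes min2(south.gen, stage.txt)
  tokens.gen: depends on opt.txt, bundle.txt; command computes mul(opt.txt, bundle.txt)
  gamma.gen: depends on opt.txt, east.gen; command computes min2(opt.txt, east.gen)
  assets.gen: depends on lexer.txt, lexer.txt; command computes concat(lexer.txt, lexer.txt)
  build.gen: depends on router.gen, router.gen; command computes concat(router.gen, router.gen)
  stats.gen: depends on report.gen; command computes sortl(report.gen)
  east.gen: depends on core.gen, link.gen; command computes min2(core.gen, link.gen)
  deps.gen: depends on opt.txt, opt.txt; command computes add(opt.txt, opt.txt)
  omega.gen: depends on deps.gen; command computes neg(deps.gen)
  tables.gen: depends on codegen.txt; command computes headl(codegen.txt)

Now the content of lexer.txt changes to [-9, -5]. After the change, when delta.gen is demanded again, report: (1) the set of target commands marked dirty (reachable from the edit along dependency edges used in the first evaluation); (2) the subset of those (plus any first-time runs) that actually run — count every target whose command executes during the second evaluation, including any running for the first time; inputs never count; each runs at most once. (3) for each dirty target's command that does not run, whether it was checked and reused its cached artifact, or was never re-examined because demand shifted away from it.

Dirty set: delta.gen, east.gen, filter.gen, link.gen.
Run set: east.gen, filter.gen, link.gen (3 run).
Re-examined without running (cache reused): delta.gen.
The important point: filter.gen recomputes to an identical value, and the output ends up unchanged.

Initial pass — values computed on the first demand:
  core.gen = sub(4, -8) = 12
  link.gen = lenl([9, -6, -8]) = 3
  east.gen = min2(12, 3) = 3
  filter.gen = max2(3, 3) = 3
  delta.gen = min2(3, 12) = 3

Second demand — change propagation:
  link.gen: re-runs because lexer.txt [9, -6, -8]->[-9, -5]; new result 2.
  east.gen: re-runs because link.gen 3->2; new result 2.
  filter.gen: re-runs because east.gen 3->2; new result 3 (unchanged).
  delta.gen: re-examined; everything it read last time is the same (filter.gen unchanged, core.gen unchanged) — cache 3 kept, no run.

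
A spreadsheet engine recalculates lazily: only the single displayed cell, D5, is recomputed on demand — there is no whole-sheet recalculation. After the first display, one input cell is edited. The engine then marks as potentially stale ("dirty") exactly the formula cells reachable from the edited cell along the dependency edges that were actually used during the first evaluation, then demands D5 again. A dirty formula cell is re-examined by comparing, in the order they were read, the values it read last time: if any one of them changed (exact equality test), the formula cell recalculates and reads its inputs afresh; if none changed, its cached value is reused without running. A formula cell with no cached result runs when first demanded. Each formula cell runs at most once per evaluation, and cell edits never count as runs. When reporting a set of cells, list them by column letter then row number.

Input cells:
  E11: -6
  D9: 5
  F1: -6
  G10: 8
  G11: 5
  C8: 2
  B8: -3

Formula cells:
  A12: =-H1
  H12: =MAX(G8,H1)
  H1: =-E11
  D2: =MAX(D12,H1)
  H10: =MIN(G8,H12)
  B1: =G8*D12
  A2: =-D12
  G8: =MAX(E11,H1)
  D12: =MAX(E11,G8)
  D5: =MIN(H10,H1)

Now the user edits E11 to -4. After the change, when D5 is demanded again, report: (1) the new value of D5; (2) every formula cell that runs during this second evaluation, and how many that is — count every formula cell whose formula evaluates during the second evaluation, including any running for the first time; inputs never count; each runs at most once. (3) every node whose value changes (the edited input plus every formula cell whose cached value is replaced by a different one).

First evaluation (everything demanded from the output):
  H1 = -(-6) = 6
  G8 = MAX(-6, 6) = 6
  H12 = MAX(6, 6) = 6
  H10 = MIN(6, 6) = 6
  D5 = MIN(6, 6) = 6

Propagation after the edit:
  H1: runs — E11 -6->-4; result 4.
  G8: runs — E11 -6->-4; H1 6->4; result 4.
  H12: runs — G8 6->4; H1 6->4; result 4.
  H10: runs — G8 6->4; H12 6->4; result 4.
  D5: runs — H10 6->4; H1 6->4; result 4.

New value of D5: 4.
Formula cells that run: D5, G8, H1, H10, H12 — 5 in total.
Values that change: D5, E11, G8, H1, H10, H12.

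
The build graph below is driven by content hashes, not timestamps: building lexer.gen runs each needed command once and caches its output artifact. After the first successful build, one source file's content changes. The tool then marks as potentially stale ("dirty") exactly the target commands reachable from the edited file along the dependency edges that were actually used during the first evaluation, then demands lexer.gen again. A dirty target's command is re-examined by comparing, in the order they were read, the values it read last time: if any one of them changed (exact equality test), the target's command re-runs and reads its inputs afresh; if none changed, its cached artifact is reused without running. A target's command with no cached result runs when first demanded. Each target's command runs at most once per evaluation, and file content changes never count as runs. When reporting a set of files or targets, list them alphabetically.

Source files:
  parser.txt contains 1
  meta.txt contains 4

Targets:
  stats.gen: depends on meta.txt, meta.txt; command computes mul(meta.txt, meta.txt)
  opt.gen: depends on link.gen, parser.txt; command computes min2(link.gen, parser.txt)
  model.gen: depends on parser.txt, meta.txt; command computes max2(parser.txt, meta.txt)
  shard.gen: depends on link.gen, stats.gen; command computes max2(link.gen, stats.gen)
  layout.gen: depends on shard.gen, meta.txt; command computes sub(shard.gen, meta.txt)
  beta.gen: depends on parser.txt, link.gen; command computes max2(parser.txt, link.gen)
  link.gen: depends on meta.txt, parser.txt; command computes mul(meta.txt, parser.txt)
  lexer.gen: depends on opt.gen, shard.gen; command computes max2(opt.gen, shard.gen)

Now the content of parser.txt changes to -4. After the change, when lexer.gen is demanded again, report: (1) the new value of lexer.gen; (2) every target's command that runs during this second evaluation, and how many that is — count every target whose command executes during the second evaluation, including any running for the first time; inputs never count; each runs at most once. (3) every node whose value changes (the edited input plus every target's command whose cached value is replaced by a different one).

lexer.gen now evaluates to 16.
Run set: lexer.gen, link.gen, opt.gen, shard.gen (4 run).
Changed values: link.gen, opt.gen, parser.txt.

Initial pass — values computed on the first demand:
  link.gen = mul(4, 1) = 4
  opt.gen = min2(4, 1) = 1
  stats.gen = mul(4, 4) = 16
  shard.gen = max2(4, 16) = 16
  lexer.gen = max2(1, 16) = 16

Second demand — change propagation:
  link.gen: re-runs because parser.txt 1->-4; new result -16.
  opt.gen: re-runs because link.gen 4->-16; parser.txt 1->-4; new result -16.
  shard.gen: re-runs because link.gen 4->-16; new result 16 (unchanged).
  lexer.gen: re-runs because opt.gen 1->-16; new result 16 (unchanged).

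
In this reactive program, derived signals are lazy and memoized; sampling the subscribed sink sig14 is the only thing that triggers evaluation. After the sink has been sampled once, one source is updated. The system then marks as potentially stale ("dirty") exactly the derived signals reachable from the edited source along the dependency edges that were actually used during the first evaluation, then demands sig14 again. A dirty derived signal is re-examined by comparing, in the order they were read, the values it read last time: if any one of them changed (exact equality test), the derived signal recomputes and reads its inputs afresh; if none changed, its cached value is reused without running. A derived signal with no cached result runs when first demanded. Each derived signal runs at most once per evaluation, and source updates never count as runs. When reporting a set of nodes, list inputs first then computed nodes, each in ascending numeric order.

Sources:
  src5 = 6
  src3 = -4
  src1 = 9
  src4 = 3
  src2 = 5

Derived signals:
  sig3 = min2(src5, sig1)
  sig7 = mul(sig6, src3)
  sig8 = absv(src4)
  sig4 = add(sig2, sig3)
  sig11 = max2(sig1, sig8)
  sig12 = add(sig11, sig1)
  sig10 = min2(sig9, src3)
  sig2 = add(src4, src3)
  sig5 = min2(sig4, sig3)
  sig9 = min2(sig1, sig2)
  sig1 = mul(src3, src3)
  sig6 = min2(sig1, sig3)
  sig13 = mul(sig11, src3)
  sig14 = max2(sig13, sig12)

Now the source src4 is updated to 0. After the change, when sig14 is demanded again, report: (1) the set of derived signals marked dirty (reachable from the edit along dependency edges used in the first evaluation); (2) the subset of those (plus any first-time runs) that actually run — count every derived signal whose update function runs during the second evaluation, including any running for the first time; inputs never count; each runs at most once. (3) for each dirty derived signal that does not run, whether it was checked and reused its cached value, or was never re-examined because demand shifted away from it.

First demand of the output computes:
  sig1 = mul(-4, -4) = 16
  sig8 = absv(3) = 3
  sig11 = max2(16, 3) = 16
  sig12 = add(16, 16) = 32
  sig13 = mul(16, -4) = -64
  sig14 = max2(-64, 32) = 32

After the edit, cleaning proceeds:
  sig8: a read changed (src4 3->0) — executes, giving 0.
  sig11: a read changed (sig8 3->0) — executes, giving 16 — identical to its old value.
  sig12: dirty, but its reads are unchanged (sig11 unchanged, sig1 unchanged); cached 32 stands.
  sig13: dirty, but its reads are unchanged (sig11 unchanged, src3 unchanged); cached -64 stands.
  sig14: dirty, but its reads are unchanged (sig13 unchanged, sig12 unchanged); cached 32 stands.

Note the absorption at sig11: it re-runs yet its value is the same, leaving the output's value untouched.

The edit dirties: sig8, sig11, sig12, sig13, sig14.
2 derived signals run: sig8, sig11.
Cache hits after checking: sig12, sig13, sig14.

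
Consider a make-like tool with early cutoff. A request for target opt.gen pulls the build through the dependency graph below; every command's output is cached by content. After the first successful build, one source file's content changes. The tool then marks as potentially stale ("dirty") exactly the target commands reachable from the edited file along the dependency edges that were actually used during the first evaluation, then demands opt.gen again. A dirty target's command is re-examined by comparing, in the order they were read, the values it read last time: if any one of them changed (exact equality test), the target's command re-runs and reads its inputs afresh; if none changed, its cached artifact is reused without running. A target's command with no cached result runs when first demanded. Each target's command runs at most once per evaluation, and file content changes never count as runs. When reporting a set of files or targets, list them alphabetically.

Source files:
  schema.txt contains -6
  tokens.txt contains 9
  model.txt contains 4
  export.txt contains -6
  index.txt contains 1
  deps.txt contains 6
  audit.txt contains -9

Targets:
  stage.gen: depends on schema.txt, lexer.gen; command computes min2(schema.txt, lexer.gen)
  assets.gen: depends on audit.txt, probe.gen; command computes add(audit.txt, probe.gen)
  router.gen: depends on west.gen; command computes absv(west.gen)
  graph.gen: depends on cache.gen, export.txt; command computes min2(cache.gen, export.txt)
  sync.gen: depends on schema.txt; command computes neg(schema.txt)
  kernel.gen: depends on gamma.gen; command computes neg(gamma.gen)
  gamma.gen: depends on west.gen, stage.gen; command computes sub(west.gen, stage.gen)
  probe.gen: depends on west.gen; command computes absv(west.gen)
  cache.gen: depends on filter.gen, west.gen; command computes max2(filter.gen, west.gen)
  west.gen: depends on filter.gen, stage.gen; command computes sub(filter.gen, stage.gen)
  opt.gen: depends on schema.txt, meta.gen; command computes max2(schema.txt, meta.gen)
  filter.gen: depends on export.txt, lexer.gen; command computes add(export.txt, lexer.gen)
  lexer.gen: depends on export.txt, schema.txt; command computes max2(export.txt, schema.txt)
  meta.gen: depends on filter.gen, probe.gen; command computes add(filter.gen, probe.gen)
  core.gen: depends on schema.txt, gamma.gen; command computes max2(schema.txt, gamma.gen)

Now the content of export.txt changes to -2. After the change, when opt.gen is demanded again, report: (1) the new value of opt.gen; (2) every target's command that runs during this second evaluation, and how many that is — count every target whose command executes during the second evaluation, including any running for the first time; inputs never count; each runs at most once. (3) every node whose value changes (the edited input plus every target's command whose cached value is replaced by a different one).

Demanding opt.gen again yields -2.
7 target commands run: filter.gen, lexer.gen, meta.gen, opt.gen, probe.gen, stage.gen, west.gen.
The nodes whose values change: export.txt, filter.gen, lexer.gen, meta.gen, opt.gen, probe.gen, west.gen.

First demand of the output computes:
  lexer.gen = max2(-6, -6) = -6
  filter.gen = add(-6, -6) = -12
  stage.gen = min2(-6, -6) = -6
  west.gen = sub(-12, -6) = -6
  probe.gen = absv(-6) = 6
  meta.gen = add(-12, 6) = -6
  opt.gen = max2(-6, -6) = -6

After the edit, cleaning proceeds:
  lexer.gen: a read changed (export.txt -6->-2) — executes, giving -2.
  filter.gen: a read changed (export.txt -6->-2; lexer.gen -6->-2) — executes, giving -4.
  stage.gen: a read changed (lexer.gen -6->-2) — executes, giving -6 — identical to its old value.
  west.gen: a read changed (filter.gen -12->-4) — executes, giving 2.
  probe.gen: a read changed (west.gen -6->2) — executes, giving 2.
  meta.gen: a read changed (filter.gen -12->-4; probe.gen 6->2) — executes, giving -2.
  opt.gen: a read changed (meta.gen -6->-2) — executes, giving -2.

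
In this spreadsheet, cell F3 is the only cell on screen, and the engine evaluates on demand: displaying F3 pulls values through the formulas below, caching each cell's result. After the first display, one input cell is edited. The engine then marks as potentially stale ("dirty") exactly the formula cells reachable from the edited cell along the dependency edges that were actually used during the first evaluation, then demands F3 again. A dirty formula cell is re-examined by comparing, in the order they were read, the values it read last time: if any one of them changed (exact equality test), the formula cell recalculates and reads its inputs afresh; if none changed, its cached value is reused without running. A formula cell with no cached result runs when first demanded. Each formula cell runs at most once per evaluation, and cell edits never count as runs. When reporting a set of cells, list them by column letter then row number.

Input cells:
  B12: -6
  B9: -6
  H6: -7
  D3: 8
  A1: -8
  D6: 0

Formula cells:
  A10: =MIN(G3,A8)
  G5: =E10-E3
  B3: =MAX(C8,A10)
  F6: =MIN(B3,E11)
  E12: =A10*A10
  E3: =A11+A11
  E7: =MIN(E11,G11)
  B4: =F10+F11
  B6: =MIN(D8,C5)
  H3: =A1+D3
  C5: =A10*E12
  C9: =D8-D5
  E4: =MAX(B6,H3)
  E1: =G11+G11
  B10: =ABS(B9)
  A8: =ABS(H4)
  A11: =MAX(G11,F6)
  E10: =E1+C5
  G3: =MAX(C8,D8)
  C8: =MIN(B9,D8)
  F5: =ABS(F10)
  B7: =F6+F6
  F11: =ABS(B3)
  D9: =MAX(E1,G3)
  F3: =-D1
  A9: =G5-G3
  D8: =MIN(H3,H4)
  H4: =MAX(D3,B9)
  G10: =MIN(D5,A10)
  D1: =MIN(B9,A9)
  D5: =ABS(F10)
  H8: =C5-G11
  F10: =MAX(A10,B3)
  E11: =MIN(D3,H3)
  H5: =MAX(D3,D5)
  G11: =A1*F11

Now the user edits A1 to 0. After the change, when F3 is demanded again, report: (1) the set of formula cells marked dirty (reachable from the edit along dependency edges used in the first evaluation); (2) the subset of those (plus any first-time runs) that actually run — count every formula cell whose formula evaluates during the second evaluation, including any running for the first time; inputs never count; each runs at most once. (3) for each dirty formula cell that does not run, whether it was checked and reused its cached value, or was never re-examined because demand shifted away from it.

Dirty set: A9, A10, A11, B3, C5, C8, D1, D8, E1, E3, E10, E11, E12, F3, F6, F11, G3, G5, G11, H3.
Run set: A9, A10, A11, B3, C5, C8, D1, D8, E3, E10, E11, E12, F6, F11, G3, G5, G11, H3 (18 run).
Re-examined without running (cache reused): E1, F3.
The important point: at E1 every value read last time is unchanged, so the dirty flag clears without a run.

Initial pass — values computed on the first demand:
  H3 = -8 + 8 = 0
  E11 = MIN(8, 0) = 0
  H4 = MAX(8, -6) = 8
  A8 = ABS(8) = 8
  D8 = MIN(0, 8) = 0
  C8 = MIN(-6, 0) = -6
  G3 = MAX(-6, 0) = 0
  A10 = MIN(0, 8) = 0
  B3 = MAX(-6, 0) = 0
  E12 = 0 * 0 = 0
  C5 = 0 * 0 = 0
  F6 = MIN(0, 0) = 0
  F11 = ABS(0) = 0
  G11 = -8 * 0 = 0
  A11 = MAX(0, 0) = 0
  E1 = 0 + 0 = 0
  E3 = 0 + 0 = 0
  E10 = 0 + 0 = 0
  G5 = 0 - 0 = 0
  A9 = 0 - 0 = 0
  D1 = MIN(-6, 0) = -6
  F3 = -(-6) = 6

Second demand — change propagation:
  H3: re-runs because A1 -8->0; new result 8.
  D8: re-runs because H3 0->8; new result 8.
  C8: re-runs because D8 0->8; new result -6 (unchanged).
  E11: re-runs because H3 0->8; new result 8.
  G3: re-runs because D8 0->8; new result 8.
  A10: re-runs because G3 0->8; new result 8.
  B3: re-runs because A10 0->8; new result 8.
  E12: re-runs because A10 0->8; A10 0->8; new result 64.
  C5: re-runs because A10 0->8; E12 0->64; new result 512.
  F6: re-runs because B3 0->8; E11 0->8; new result 8.
  F11: re-runs because B3 0->8; new result 8.
  G11: re-runs because A1 -8->0; F11 0->8; new result 0 (unchanged).
  A11: re-runs because F6 0->8; new result 8.
  E1: re-examined; everything it read last time is the same (G11 unchanged, G11 unchanged) — cache 0 kept, no run.
  E3: re-runs because A11 0->8; A11 0->8; new result 16.
  E10: re-runs because C5 0->512; new result 512.
  G5: re-runs because E10 0->512; E3 0->16; new result 496.
  A9: re-runs because G5 0->496; G3 0->8; new result 488.
  D1: re-runs because A9 0->488; new result -6 (unchanged).
  F3: re-examined; everything it read last time is the same (D1 unchanged) — cache 6 kept, no run.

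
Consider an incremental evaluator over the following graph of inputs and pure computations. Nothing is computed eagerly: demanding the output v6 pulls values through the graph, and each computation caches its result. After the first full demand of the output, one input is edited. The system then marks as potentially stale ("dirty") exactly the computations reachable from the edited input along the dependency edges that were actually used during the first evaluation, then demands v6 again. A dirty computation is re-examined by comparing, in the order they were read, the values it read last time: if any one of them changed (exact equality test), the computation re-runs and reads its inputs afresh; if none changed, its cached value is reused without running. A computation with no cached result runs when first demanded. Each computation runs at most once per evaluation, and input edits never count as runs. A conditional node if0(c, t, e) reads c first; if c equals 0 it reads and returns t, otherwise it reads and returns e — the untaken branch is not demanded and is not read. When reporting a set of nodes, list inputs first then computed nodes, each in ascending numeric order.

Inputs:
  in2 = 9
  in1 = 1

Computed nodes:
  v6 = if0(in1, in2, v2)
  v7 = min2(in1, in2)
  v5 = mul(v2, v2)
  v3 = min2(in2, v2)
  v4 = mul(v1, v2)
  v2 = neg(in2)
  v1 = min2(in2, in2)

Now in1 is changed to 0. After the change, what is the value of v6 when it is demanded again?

Initial pass — values computed on the first demand:
  v2 = neg(9) = -9
  v6 = if0(in1=1 -> else branch v2) = -9

Second demand — change propagation:
  v6: re-runs because in1 1->0; new result 9.

v6 now evaluates to 9.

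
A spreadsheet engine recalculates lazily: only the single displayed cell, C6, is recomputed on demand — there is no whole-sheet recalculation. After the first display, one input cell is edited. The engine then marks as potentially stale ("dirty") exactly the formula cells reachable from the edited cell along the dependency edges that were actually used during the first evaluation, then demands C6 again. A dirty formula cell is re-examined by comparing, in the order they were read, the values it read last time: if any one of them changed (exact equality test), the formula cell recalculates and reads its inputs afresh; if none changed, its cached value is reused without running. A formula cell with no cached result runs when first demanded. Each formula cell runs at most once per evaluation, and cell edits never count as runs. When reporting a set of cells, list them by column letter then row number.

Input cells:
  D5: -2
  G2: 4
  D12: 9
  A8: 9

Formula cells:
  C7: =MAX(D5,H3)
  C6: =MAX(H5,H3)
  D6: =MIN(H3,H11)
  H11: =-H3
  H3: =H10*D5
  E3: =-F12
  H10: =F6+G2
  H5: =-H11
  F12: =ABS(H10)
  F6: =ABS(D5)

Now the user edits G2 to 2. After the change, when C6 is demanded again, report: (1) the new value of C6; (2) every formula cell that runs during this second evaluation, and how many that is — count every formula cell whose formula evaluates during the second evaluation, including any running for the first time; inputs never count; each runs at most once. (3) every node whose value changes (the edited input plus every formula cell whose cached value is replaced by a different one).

First evaluation (everything demanded from the output):
  F6 = ABS(-2) = 2
  H10 = 2 + 4 = 6
  H3 = 6 * -2 = -12
  H11 = -(-12) = 12
  H5 = -(12) = -12
  C6 = MAX(-12, -12) = -12

Propagation after the edit:
  H10: runs — G2 4->2; result 4.
  H3: runs — H10 6->4; result -8.
  H11: runs — H3 -12->-8; result 8.
  H5: runs — H11 12->8; result -8.
  C6: runs — H5 -12->-8; H3 -12->-8; result -8.

New value of C6: -8.
Formula cells that run: C6, H3, H5, H10, H11 — 5 in total.
Values that change: C6, G2, H3, H5, H10, H11.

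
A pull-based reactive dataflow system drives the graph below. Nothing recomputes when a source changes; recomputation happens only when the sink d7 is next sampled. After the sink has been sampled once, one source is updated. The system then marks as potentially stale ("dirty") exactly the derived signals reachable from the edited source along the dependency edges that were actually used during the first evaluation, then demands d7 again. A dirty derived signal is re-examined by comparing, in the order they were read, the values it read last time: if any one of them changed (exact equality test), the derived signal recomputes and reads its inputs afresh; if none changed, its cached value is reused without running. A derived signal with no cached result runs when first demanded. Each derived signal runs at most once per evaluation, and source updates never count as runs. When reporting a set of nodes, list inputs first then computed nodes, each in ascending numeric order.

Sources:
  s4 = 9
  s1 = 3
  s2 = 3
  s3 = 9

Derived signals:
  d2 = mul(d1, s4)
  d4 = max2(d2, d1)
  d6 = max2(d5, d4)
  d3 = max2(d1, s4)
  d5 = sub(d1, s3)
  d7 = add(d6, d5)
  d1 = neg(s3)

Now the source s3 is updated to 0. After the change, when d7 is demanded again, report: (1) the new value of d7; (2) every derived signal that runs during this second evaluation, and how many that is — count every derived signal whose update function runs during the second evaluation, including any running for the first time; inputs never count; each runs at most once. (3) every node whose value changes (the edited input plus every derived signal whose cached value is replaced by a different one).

First evaluation (everything demanded from the output):
  d1 = neg(9) = -9
  d2 = mul(-9, 9) = -81
  d4 = max2(-81, -9) = -9
  d5 = sub(-9, 9) = -18
  d6 = max2(-18, -9) = -9
  d7 = add(-9, -18) = -27

Propagation after the edit:
  d1: runs — s3 9->0; result 0.
  d2: runs — d1 -9->0; result 0.
  d4: runs — d2 -81->0; d1 -9->0; result 0.
  d5: runs — d1 -9->0; s3 9->0; result 0.
  d6: runs — d5 -18->0; d4 -9->0; result 0.
  d7: runs — d6 -9->0; d5 -18->0; result 0.

New value of d7: 0.
Derived signals that run: d1, d2, d4, d5, d6, d7 — 6 in total.
Values that change: s3, d1, d2, d4, d5, d6, d7.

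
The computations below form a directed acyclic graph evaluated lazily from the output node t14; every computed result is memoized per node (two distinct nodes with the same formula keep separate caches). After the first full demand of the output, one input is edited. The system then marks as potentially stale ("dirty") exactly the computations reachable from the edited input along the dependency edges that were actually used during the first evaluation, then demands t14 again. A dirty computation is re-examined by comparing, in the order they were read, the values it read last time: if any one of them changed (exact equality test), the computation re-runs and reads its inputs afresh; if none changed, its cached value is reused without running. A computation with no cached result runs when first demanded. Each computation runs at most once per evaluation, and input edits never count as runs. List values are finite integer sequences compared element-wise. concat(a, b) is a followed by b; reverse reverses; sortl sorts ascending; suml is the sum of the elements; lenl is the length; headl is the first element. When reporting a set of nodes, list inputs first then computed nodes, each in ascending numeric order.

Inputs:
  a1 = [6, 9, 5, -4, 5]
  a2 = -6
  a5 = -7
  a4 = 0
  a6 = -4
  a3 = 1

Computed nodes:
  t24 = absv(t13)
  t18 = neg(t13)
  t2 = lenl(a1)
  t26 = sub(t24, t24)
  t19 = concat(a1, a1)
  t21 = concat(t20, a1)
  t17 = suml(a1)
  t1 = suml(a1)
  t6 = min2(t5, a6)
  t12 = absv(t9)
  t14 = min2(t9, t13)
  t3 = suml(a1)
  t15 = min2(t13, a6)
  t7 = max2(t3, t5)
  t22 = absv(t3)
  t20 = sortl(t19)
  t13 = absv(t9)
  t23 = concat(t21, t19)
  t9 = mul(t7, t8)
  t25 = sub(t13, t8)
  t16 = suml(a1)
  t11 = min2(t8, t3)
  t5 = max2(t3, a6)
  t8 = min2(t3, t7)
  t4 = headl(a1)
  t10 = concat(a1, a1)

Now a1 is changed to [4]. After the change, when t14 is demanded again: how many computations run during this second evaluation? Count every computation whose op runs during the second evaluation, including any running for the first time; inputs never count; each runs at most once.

7 computations run: t3, t5, t7, t8, t9, t13, t14.

First demand of the output computes:
  t3 = suml([6, 9, 5, -4, 5]) = 21
  t5 = max2(21, -4) = 21
  t7 = max2(21, 21) = 21
  t8 = min2(21, 21) = 21
  t9 = mul(21, 21) = 441
  t13 = absv(441) = 441
  t14 = min2(441, 441) = 441

After the edit, cleaning proceeds:
  t3: a read changed (a1 [6, 9, 5, -4, 5]->[4]) — executes, giving 4.
  t5: a read changed (t3 21->4) — executes, giving 4.
  t7: a read changed (t3 21->4; t5 21->4) — executes, giving 4.
  t8: a read changed (t3 21->4; t7 21->4) — executes, giving 4.
  t9: a read changed (t7 21->4; t8 21->4) — executes, giving 16.
  t13: a read changed (t9 441->16) — executes, giving 16.
  t14: a read changed (t9 441->16; t13 441->16) — executes, giving 16.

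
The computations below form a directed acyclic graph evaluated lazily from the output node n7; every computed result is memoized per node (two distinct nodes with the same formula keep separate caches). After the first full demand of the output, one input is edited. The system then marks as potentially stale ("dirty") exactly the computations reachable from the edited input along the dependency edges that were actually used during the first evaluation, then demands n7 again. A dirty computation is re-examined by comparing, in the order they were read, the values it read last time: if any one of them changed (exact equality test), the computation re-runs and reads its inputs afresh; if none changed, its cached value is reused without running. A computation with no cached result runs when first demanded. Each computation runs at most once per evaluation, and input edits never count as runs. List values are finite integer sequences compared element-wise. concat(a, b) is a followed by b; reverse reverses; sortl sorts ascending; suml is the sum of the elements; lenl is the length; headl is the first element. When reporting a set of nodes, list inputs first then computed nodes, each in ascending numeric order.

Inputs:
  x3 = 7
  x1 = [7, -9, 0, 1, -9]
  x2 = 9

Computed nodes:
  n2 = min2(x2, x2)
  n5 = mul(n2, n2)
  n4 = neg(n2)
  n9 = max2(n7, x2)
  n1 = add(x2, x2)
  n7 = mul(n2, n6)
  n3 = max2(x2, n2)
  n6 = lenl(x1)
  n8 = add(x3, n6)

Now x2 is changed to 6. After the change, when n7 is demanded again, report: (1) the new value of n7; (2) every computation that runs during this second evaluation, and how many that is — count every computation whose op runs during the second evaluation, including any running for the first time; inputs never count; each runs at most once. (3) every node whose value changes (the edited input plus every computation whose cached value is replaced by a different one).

First demand of the output computes:
  n2 = min2(9, 9) = 9
  n6 = lenl([7, -9, 0, 1, -9]) = 5
  n7 = mul(9, 5) = 45

After the edit, cleaning proceeds:
  n2: a read changed (x2 9->6; x2 9->6) — executes, giving 6.
  n7: a read changed (n2 9->6) — executes, giving 30.

Demanding n7 again yields 30.
2 computations run: n2, n7.
The nodes whose values change: x2, n2, n7.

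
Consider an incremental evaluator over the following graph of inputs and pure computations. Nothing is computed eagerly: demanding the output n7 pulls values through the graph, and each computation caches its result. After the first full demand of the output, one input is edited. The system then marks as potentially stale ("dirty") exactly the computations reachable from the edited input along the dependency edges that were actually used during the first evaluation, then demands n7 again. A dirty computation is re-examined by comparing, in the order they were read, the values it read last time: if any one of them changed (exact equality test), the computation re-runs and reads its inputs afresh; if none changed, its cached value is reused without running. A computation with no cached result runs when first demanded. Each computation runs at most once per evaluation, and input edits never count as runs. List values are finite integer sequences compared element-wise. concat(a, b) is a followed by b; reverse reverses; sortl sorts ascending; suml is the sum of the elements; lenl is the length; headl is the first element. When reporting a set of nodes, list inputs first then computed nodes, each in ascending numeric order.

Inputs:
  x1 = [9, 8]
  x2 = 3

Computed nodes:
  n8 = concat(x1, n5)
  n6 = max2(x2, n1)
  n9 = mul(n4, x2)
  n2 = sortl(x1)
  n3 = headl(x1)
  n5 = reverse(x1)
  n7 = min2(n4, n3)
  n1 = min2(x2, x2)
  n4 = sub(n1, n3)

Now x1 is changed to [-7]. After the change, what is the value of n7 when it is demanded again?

n7 now evaluates to -7.

Initial pass — values computed on the first demand:
  n1 = min2(3, 3) = 3
  n3 = headl([9, 8]) = 9
  n4 = sub(3, 9) = -6
  n7 = min2(-6, 9) = -6

Second demand — change propagation:
  n3: re-runs because x1 [9, 8]->[-7]; new result -7.
  n4: re-runs because n3 9->-7; new result 10.
  n7: re-runs because n4 -6->10; n3 9->-7; new result -7.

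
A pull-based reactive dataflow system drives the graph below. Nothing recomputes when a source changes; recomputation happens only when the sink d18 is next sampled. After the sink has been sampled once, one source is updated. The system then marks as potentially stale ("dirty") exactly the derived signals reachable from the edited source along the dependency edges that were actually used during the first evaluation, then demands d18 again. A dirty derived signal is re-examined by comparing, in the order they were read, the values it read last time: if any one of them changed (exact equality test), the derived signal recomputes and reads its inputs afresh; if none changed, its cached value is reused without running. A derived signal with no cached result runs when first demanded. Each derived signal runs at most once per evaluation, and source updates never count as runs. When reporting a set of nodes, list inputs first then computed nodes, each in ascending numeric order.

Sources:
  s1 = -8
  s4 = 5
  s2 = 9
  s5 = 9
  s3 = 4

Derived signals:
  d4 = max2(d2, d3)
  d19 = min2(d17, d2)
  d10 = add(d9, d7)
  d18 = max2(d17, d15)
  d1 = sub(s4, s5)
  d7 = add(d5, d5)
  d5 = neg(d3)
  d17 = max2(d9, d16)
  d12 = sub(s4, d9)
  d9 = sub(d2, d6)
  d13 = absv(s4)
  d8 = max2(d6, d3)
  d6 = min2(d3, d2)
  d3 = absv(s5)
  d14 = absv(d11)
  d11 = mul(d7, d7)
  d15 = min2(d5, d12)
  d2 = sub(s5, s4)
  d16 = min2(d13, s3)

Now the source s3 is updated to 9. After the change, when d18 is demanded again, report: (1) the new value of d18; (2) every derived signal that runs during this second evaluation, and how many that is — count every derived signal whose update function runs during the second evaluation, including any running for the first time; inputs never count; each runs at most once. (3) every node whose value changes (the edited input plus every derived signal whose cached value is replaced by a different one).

First evaluation (everything demanded from the output):
  d2 = sub(9, 5) = 4
  d3 = absv(9) = 9
  d5 = neg(9) = -9
  d6 = min2(9, 4) = 4
  d9 = sub(4, 4) = 0
  d12 = sub(5, 0) = 5
  d13 = absv(5) = 5
  d15 = min2(-9, 5) = -9
  d16 = min2(5, 4) = 4
  d17 = max2(0, 4) = 4
  d18 = max2(4, -9) = 4

Propagation after the edit:
  d16: runs — s3 4->9; result 5.
  d17: runs — d16 4->5; result 5.
  d18: runs — d17 4->5; result 5.

New value of d18: 5.
Derived signals that run: d16, d17, d18 — 3 in total.
Values that change: s3, d16, d17, d18.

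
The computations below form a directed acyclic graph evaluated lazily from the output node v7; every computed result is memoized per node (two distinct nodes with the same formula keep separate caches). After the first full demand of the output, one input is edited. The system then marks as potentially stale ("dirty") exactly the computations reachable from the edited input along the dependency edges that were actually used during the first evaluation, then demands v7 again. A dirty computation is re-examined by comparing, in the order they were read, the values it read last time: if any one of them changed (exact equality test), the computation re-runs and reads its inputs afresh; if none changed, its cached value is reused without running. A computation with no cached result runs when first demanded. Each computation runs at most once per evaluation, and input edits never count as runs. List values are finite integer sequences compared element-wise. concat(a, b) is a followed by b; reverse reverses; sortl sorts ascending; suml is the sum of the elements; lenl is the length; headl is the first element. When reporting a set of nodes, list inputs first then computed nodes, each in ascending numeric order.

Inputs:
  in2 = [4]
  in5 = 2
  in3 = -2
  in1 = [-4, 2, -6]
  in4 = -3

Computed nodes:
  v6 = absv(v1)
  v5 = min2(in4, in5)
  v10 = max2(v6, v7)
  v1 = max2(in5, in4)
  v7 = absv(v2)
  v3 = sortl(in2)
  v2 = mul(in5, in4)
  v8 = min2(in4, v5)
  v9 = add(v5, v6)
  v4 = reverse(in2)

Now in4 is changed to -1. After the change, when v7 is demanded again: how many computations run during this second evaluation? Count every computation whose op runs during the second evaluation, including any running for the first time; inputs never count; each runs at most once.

First demand of the output computes:
  v2 = mul(2, -3) = -6
  v7 = absv(-6) = 6

After the edit, cleaning proceeds:
  v2: a read changed (in4 -3->-1) — executes, giving -2.
  v7: a read changed (v2 -6->-2) — executes, giving 2.

2 computations run: v2, v7.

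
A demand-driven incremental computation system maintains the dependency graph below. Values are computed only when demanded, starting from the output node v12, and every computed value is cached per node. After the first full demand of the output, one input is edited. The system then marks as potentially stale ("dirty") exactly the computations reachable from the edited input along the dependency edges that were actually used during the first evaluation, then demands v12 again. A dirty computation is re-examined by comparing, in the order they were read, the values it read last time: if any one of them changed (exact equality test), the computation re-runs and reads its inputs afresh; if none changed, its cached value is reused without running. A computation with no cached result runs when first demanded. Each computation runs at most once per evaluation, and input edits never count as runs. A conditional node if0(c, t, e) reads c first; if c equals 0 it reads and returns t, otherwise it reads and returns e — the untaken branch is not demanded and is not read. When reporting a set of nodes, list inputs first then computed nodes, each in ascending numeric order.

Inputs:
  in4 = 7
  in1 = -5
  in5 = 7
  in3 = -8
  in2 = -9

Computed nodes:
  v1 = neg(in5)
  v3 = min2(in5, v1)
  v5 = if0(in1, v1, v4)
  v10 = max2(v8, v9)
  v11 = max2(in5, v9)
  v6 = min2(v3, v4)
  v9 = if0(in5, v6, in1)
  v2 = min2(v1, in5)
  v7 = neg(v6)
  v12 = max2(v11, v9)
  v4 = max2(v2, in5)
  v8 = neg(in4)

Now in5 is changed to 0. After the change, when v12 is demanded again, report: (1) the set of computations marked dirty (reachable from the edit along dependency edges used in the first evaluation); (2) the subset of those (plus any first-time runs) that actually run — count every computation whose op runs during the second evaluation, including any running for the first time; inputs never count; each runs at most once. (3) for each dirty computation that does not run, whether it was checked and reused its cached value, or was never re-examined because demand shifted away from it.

Marked dirty: v9, v11, v12.
Computations that run: v1, v2, v3, v4, v6, v9, v11, v12 — 8 in total.
Every dirty computation ran.
Key observation: a condition flipped, so demand reaches new nodes — v1, v2, v3, v4, v6 run for the first time.

First evaluation (everything demanded from the output):
  v9 = if0(in5=7 -> else branch in1) = -5
  v11 = max2(7, -5) = 7
  v12 = max2(7, -5) = 7

Propagation after the edit:
  v1: demanded for the first time — runs, produces 0.
  v2: demanded for the first time — runs, produces 0.
  v3: demanded for the first time — runs, produces 0.
  v4: demanded for the first time — runs, produces 0.
  v6: demanded for the first time — runs, produces 0.
  v9: runs — in5 7->0; result 0.
  v11: runs — in5 7->0; v9 -5->0; result 0.
  v12: runs — v11 7->0; v9 -5->0; result 0.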